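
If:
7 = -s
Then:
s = -7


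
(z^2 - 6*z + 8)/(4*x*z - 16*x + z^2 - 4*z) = (z - 2)/(4*x + z)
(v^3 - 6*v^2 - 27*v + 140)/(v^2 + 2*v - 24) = (v^2 - 2*v - 35)/(v + 6)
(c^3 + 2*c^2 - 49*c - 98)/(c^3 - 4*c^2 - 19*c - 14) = (c + 7)/(c + 1)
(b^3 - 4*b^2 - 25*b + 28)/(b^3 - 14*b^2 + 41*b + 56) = (b^2 + 3*b - 4)/(b^2 - 7*b - 8)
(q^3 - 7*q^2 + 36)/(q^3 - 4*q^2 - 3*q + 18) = (q - 6)/(q - 3)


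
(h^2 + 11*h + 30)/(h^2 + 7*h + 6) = (h + 5)/(h + 1)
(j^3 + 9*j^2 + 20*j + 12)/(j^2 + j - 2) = (j^2 + 7*j + 6)/(j - 1)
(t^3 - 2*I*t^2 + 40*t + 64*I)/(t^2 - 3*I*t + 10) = (t^2 - 4*I*t + 32)/(t - 5*I)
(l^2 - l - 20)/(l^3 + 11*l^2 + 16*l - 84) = (l^2 - l - 20)/(l^3 + 11*l^2 + 16*l - 84)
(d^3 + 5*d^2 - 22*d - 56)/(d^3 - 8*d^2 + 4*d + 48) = (d + 7)/(d - 6)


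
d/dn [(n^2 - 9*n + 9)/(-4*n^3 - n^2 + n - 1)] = 4*n*(n^3 - 18*n^2 + 25*n + 4)/(16*n^6 + 8*n^5 - 7*n^4 + 6*n^3 + 3*n^2 - 2*n + 1)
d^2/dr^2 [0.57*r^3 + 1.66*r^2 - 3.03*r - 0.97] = 3.42*r + 3.32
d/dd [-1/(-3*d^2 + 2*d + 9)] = 2*(1 - 3*d)/(-3*d^2 + 2*d + 9)^2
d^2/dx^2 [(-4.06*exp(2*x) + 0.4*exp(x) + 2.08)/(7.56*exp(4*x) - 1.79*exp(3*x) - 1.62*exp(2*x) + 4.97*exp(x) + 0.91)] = (-928.174464*exp(9*x) + 370.577592*exp(8*x) + 1630.626074*exp(7*x) + 1342.825468*exp(6*x) + 76.1412360000001*exp(5*x) - 175.723498000001*exp(4*x) - 356.66251*exp(3*x) - 71.296134*exp(2*x) + 48.385792*exp(x) - 9.075976)*exp(x)/(432.081216*exp(12*x) - 306.914832*exp(11*x) - 205.097508*exp(10*x) + 977.959765*exp(9*x) - 203.557374*exp(8*x) - 405.418305*exp(7*x) + 584.314401*exp(6*x) + 127.468551*exp(5*x) - 142.674252*exp(4*x) + 74.355932*exp(3*x) + 63.408891*exp(2*x) + 12.346971*exp(x) + 0.753571)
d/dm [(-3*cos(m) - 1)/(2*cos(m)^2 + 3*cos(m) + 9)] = (6*sin(m)^2 - 4*cos(m) + 18)*sin(m)/(3*cos(m) + cos(2*m) + 10)^2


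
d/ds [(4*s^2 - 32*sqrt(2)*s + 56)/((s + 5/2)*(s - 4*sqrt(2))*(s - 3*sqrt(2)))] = 8*(-2*s^4 + 32*sqrt(2)*s^3 - 260*s^2 + 5*sqrt(2)*s^2 + 100*s + 392*sqrt(2)*s - 672 - 470*sqrt(2))/(4*s^6 - 56*sqrt(2)*s^5 + 20*s^5 - 280*sqrt(2)*s^4 + 609*s^4 - 1694*sqrt(2)*s^3 + 2920*s^3 - 6720*sqrt(2)*s^2 + 5954*s^2 - 8400*sqrt(2)*s + 11520*s + 14400)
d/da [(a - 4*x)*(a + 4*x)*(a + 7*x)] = 3*a^2 + 14*a*x - 16*x^2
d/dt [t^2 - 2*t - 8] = 2*t - 2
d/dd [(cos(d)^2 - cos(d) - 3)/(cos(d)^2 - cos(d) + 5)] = 8*(1 - 2*cos(d))*sin(d)/(sin(d)^2 + cos(d) - 6)^2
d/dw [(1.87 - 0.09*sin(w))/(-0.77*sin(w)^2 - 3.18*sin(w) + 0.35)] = (-0.0693*sin(w)^2 + 2.8798*sin(w) + 5.9151)*cos(w)/(0.5929*sin(w)^4 + 4.8972*sin(w)^3 + 9.5734*sin(w)^2 - 2.226*sin(w) + 0.1225)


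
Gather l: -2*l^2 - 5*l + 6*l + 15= -2*l^2 + l + 15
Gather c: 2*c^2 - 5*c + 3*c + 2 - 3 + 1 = 2*c^2 - 2*c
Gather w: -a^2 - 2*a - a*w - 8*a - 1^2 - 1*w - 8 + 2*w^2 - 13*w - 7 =-a^2 - 10*a + 2*w^2 + w*(-a - 14) - 16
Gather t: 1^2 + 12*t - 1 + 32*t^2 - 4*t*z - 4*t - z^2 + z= 32*t^2 + t*(8 - 4*z) - z^2 + z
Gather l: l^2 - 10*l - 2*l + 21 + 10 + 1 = l^2 - 12*l + 32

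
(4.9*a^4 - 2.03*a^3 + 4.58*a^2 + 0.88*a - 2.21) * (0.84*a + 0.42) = 4.116*a^5 + 0.3528*a^4 + 2.9946*a^3 + 2.6628*a^2 - 1.4868*a - 0.9282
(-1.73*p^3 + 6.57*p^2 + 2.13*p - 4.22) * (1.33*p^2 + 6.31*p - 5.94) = -2.3009*p^5 - 2.1782*p^4 + 54.5658*p^3 - 31.1981*p^2 - 39.2804*p + 25.0668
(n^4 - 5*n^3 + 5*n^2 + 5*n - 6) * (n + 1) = n^5 - 4*n^4 + 10*n^2 - n - 6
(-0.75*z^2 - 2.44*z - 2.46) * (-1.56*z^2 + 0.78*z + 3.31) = 1.17*z^4 + 3.2214*z^3 - 0.5481*z^2 - 9.9952*z - 8.1426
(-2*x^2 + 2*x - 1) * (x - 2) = -2*x^3 + 6*x^2 - 5*x + 2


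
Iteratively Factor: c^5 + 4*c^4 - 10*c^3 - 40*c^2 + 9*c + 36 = (c + 3)*(c^4 + c^3 - 13*c^2 - c + 12) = (c + 3)*(c + 4)*(c^3 - 3*c^2 - c + 3) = (c + 1)*(c + 3)*(c + 4)*(c^2 - 4*c + 3) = (c - 3)*(c + 1)*(c + 3)*(c + 4)*(c - 1)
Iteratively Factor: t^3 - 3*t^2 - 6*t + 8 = (t - 4)*(t^2 + t - 2) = (t - 4)*(t + 2)*(t - 1)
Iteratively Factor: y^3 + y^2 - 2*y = (y)*(y^2 + y - 2) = y*(y + 2)*(y - 1)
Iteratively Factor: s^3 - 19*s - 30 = (s - 5)*(s^2 + 5*s + 6) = (s - 5)*(s + 3)*(s + 2)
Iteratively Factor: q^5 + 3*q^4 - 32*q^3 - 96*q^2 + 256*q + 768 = (q - 4)*(q^4 + 7*q^3 - 4*q^2 - 112*q - 192) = (q - 4)*(q + 3)*(q^3 + 4*q^2 - 16*q - 64) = (q - 4)^2*(q + 3)*(q^2 + 8*q + 16) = (q - 4)^2*(q + 3)*(q + 4)*(q + 4)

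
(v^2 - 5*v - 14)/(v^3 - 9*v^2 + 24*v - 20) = (v^2 - 5*v - 14)/(v^3 - 9*v^2 + 24*v - 20)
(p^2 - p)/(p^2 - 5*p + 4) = p/(p - 4)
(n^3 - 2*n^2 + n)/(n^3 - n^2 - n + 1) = n/(n + 1)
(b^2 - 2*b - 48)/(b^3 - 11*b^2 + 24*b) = (b + 6)/(b*(b - 3))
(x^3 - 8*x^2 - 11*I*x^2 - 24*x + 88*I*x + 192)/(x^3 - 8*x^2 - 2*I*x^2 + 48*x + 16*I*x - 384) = (x - 3*I)/(x + 6*I)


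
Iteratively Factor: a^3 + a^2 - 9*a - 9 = (a + 3)*(a^2 - 2*a - 3) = (a + 1)*(a + 3)*(a - 3)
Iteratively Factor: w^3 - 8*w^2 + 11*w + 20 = (w - 5)*(w^2 - 3*w - 4) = (w - 5)*(w + 1)*(w - 4)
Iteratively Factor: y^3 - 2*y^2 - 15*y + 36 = (y - 3)*(y^2 + y - 12) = (y - 3)*(y + 4)*(y - 3)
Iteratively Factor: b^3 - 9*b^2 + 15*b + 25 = (b + 1)*(b^2 - 10*b + 25) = (b - 5)*(b + 1)*(b - 5)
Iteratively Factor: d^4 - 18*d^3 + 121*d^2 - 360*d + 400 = (d - 4)*(d^3 - 14*d^2 + 65*d - 100) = (d - 5)*(d - 4)*(d^2 - 9*d + 20) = (d - 5)^2*(d - 4)*(d - 4)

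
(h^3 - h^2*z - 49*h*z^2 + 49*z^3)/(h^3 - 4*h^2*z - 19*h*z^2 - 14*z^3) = (h^2 + 6*h*z - 7*z^2)/(h^2 + 3*h*z + 2*z^2)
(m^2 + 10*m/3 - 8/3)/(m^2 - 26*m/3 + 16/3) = (m + 4)/(m - 8)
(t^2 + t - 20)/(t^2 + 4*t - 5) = (t - 4)/(t - 1)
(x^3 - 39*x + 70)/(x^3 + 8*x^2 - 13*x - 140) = (x^2 - 7*x + 10)/(x^2 + x - 20)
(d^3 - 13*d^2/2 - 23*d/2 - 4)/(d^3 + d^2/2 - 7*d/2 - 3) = (2*d^2 - 15*d - 8)/(2*d^2 - d - 6)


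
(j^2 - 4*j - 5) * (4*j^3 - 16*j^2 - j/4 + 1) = 4*j^5 - 32*j^4 + 175*j^3/4 + 82*j^2 - 11*j/4 - 5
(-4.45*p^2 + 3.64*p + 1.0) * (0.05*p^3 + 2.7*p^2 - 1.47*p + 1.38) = -0.2225*p^5 - 11.833*p^4 + 16.4195*p^3 - 8.7918*p^2 + 3.5532*p + 1.38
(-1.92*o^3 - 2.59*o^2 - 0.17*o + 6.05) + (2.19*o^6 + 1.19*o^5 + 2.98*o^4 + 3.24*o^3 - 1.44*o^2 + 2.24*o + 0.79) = 2.19*o^6 + 1.19*o^5 + 2.98*o^4 + 1.32*o^3 - 4.03*o^2 + 2.07*o + 6.84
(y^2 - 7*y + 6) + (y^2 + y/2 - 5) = 2*y^2 - 13*y/2 + 1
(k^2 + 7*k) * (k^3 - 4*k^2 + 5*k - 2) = k^5 + 3*k^4 - 23*k^3 + 33*k^2 - 14*k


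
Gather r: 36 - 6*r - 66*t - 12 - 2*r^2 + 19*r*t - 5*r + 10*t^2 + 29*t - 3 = -2*r^2 + r*(19*t - 11) + 10*t^2 - 37*t + 21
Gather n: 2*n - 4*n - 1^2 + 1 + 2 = 2 - 2*n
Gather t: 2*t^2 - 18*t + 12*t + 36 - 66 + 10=2*t^2 - 6*t - 20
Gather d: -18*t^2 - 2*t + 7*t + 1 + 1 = -18*t^2 + 5*t + 2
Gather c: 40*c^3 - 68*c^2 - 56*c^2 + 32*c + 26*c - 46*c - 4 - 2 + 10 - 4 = 40*c^3 - 124*c^2 + 12*c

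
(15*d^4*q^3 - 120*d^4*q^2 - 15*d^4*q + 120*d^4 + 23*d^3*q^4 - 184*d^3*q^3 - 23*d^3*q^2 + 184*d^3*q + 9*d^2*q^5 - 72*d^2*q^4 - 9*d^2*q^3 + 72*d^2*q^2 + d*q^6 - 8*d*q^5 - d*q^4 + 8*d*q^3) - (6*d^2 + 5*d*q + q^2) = 15*d^4*q^3 - 120*d^4*q^2 - 15*d^4*q + 120*d^4 + 23*d^3*q^4 - 184*d^3*q^3 - 23*d^3*q^2 + 184*d^3*q + 9*d^2*q^5 - 72*d^2*q^4 - 9*d^2*q^3 + 72*d^2*q^2 - 6*d^2 + d*q^6 - 8*d*q^5 - d*q^4 + 8*d*q^3 - 5*d*q - q^2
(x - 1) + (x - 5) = 2*x - 6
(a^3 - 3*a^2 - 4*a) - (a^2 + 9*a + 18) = a^3 - 4*a^2 - 13*a - 18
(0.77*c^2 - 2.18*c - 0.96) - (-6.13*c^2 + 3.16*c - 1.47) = 6.9*c^2 - 5.34*c + 0.51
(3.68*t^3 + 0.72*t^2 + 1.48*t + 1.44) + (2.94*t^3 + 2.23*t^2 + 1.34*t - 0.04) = 6.62*t^3 + 2.95*t^2 + 2.82*t + 1.4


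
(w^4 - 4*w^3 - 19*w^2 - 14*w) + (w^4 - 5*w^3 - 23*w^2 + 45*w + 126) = 2*w^4 - 9*w^3 - 42*w^2 + 31*w + 126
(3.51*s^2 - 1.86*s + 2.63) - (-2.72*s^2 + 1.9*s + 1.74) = 6.23*s^2 - 3.76*s + 0.89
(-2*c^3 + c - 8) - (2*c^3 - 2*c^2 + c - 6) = -4*c^3 + 2*c^2 - 2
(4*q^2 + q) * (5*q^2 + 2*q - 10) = 20*q^4 + 13*q^3 - 38*q^2 - 10*q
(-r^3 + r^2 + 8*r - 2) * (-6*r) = 6*r^4 - 6*r^3 - 48*r^2 + 12*r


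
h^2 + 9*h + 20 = (h + 4)*(h + 5)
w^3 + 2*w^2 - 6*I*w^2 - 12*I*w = w*(w + 2)*(w - 6*I)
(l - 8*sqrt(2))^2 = l^2 - 16*sqrt(2)*l + 128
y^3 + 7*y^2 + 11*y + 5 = (y + 1)^2*(y + 5)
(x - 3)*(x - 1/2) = x^2 - 7*x/2 + 3/2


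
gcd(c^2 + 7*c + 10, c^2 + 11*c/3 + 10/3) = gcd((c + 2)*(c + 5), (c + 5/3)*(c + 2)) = c + 2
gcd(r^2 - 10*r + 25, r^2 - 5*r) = r - 5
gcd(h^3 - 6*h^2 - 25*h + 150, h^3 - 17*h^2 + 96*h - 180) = h^2 - 11*h + 30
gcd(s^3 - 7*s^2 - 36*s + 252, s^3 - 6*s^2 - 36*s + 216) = s^2 - 36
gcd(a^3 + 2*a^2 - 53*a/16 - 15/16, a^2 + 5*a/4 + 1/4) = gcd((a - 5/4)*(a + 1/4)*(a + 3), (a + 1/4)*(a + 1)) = a + 1/4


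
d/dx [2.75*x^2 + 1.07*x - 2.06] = 5.5*x + 1.07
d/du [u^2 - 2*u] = 2*u - 2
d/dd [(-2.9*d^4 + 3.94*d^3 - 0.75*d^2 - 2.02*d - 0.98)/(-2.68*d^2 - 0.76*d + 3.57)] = (15.544*d^5 - 3.9472*d^4 - 47.4008*d^3 + 37.3538*d^2 - 10.6078*d - 7.9562)/(7.1824*d^4 + 4.0736*d^3 - 18.5576*d^2 - 5.4264*d + 12.7449)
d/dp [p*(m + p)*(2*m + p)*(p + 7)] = 4*m^2*p + 14*m^2 + 9*m*p^2 + 42*m*p + 4*p^3 + 21*p^2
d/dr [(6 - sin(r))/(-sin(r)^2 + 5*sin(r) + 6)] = -cos(r)/(sin(r) + 1)^2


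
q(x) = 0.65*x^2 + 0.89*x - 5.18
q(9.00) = 55.48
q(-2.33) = -3.72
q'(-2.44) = -2.28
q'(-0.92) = -0.31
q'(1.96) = 3.44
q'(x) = 1.3*x + 0.89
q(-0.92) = -5.45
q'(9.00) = 12.59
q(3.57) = 6.28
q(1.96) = -0.94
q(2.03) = -0.69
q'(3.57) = 5.53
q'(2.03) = 3.53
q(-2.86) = -2.41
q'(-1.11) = -0.55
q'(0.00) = 0.89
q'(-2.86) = -2.83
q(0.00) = -5.18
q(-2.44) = -3.48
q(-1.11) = -5.37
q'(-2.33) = -2.14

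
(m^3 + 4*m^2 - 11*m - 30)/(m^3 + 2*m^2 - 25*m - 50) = (m - 3)/(m - 5)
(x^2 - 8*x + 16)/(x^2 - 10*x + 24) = (x - 4)/(x - 6)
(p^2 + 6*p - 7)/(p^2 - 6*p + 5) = (p + 7)/(p - 5)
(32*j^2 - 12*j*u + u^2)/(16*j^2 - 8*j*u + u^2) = (-8*j + u)/(-4*j + u)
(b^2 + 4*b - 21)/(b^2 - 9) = (b + 7)/(b + 3)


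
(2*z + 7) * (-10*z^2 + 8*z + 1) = -20*z^3 - 54*z^2 + 58*z + 7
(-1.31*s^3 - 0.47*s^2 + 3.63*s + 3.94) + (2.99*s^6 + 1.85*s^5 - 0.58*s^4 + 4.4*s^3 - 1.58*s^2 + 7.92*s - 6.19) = 2.99*s^6 + 1.85*s^5 - 0.58*s^4 + 3.09*s^3 - 2.05*s^2 + 11.55*s - 2.25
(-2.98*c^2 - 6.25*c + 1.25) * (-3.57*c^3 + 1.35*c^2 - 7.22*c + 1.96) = 10.6386*c^5 + 18.2895*c^4 + 8.6156*c^3 + 40.9717*c^2 - 21.275*c + 2.45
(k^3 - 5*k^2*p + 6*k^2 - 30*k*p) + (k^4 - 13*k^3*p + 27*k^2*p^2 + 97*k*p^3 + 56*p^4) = k^4 - 13*k^3*p + k^3 + 27*k^2*p^2 - 5*k^2*p + 6*k^2 + 97*k*p^3 - 30*k*p + 56*p^4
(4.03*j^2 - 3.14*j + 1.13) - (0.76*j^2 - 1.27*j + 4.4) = 3.27*j^2 - 1.87*j - 3.27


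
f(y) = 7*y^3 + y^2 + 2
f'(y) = 21*y^2 + 2*y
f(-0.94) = -2.93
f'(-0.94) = 16.68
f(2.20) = 81.38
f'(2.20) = 106.04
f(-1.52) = -20.27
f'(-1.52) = 45.48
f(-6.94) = -2289.62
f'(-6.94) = 997.56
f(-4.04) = -443.25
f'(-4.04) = 334.67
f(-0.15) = 2.00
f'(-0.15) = 0.17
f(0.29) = 2.25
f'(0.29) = 2.35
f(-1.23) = -9.51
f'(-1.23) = 29.31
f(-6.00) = -1474.00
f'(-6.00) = 744.00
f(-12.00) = -11950.00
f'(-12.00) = 3000.00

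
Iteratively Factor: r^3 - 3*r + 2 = (r - 1)*(r^2 + r - 2) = (r - 1)*(r + 2)*(r - 1)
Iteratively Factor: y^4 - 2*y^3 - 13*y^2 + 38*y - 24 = (y - 1)*(y^3 - y^2 - 14*y + 24) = (y - 3)*(y - 1)*(y^2 + 2*y - 8) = (y - 3)*(y - 1)*(y + 4)*(y - 2)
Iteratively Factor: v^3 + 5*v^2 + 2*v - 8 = (v - 1)*(v^2 + 6*v + 8) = (v - 1)*(v + 2)*(v + 4)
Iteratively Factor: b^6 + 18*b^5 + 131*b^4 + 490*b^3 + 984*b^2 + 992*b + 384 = (b + 4)*(b^5 + 14*b^4 + 75*b^3 + 190*b^2 + 224*b + 96) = (b + 2)*(b + 4)*(b^4 + 12*b^3 + 51*b^2 + 88*b + 48) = (b + 2)*(b + 4)^2*(b^3 + 8*b^2 + 19*b + 12) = (b + 2)*(b + 3)*(b + 4)^2*(b^2 + 5*b + 4) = (b + 1)*(b + 2)*(b + 3)*(b + 4)^2*(b + 4)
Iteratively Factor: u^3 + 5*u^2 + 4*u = (u)*(u^2 + 5*u + 4) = u*(u + 4)*(u + 1)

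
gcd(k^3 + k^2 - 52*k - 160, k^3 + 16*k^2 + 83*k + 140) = k^2 + 9*k + 20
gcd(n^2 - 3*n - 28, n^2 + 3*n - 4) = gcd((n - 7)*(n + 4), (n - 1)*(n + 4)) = n + 4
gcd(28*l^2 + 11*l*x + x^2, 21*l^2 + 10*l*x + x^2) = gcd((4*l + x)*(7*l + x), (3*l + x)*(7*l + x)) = 7*l + x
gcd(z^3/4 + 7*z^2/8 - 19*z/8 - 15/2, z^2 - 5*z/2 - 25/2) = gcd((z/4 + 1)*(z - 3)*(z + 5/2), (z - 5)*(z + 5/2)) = z + 5/2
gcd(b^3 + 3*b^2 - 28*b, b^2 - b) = b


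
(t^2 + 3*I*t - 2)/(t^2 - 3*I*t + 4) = (t + 2*I)/(t - 4*I)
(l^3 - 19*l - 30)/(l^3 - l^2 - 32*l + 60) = (l^2 + 5*l + 6)/(l^2 + 4*l - 12)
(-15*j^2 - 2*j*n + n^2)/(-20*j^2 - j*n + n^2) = (3*j + n)/(4*j + n)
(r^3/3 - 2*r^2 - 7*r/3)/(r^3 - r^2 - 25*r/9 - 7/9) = 3*r*(r - 7)/(9*r^2 - 18*r - 7)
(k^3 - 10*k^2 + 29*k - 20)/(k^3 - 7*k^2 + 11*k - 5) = (k - 4)/(k - 1)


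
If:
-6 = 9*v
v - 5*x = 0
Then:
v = -2/3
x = -2/15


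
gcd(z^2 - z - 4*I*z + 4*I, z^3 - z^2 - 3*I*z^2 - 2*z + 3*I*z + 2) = z - 1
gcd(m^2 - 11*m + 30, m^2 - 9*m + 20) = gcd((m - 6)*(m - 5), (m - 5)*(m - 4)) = m - 5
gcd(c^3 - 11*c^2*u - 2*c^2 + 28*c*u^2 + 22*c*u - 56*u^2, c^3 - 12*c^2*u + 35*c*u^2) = -c + 7*u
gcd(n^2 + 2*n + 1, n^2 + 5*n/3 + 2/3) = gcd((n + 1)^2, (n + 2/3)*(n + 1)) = n + 1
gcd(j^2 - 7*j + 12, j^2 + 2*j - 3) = 1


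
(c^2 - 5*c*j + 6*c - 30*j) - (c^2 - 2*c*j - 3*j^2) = -3*c*j + 6*c + 3*j^2 - 30*j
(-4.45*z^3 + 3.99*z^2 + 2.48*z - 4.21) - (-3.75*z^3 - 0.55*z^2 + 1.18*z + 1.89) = -0.7*z^3 + 4.54*z^2 + 1.3*z - 6.1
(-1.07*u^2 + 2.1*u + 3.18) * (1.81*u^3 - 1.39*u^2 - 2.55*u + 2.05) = -1.9367*u^5 + 5.2883*u^4 + 5.5653*u^3 - 11.9687*u^2 - 3.804*u + 6.519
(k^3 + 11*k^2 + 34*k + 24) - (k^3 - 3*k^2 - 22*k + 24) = 14*k^2 + 56*k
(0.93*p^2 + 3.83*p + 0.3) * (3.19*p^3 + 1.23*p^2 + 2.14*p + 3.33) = 2.9667*p^5 + 13.3616*p^4 + 7.6581*p^3 + 11.6621*p^2 + 13.3959*p + 0.999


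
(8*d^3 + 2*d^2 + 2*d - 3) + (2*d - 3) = 8*d^3 + 2*d^2 + 4*d - 6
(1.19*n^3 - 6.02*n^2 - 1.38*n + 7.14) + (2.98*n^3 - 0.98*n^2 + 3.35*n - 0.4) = 4.17*n^3 - 7.0*n^2 + 1.97*n + 6.74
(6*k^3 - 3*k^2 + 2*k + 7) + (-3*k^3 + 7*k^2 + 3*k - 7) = 3*k^3 + 4*k^2 + 5*k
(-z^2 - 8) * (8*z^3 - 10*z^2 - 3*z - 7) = -8*z^5 + 10*z^4 - 61*z^3 + 87*z^2 + 24*z + 56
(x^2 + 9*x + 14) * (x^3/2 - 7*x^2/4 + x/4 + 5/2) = x^5/2 + 11*x^4/4 - 17*x^3/2 - 79*x^2/4 + 26*x + 35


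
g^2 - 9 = (g - 3)*(g + 3)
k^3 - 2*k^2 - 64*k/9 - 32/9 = (k - 4)*(k + 2/3)*(k + 4/3)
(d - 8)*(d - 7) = d^2 - 15*d + 56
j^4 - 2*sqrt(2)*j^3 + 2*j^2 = j^2*(j - sqrt(2))^2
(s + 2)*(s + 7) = s^2 + 9*s + 14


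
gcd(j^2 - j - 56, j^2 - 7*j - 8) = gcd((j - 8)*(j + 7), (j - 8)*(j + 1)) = j - 8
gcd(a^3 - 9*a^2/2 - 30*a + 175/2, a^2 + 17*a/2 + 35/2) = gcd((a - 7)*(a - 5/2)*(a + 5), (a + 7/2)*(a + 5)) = a + 5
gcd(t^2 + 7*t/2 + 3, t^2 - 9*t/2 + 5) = 1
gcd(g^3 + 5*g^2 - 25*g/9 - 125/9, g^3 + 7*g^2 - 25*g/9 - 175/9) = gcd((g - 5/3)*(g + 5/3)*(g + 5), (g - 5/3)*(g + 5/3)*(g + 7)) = g^2 - 25/9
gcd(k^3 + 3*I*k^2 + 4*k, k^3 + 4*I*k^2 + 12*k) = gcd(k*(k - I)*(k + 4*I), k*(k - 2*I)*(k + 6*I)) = k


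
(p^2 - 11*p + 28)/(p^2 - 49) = (p - 4)/(p + 7)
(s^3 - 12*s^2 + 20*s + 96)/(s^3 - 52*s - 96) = (s - 6)/(s + 6)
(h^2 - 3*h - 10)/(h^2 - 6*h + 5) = (h + 2)/(h - 1)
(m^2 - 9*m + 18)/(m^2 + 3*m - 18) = (m - 6)/(m + 6)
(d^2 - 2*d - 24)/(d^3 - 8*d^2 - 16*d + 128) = (d - 6)/(d^2 - 12*d + 32)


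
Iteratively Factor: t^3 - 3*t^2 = (t)*(t^2 - 3*t) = t^2*(t - 3)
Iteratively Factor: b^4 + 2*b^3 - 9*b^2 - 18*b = (b + 2)*(b^3 - 9*b) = (b + 2)*(b + 3)*(b^2 - 3*b) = b*(b + 2)*(b + 3)*(b - 3)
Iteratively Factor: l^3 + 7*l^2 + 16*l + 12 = (l + 2)*(l^2 + 5*l + 6) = (l + 2)*(l + 3)*(l + 2)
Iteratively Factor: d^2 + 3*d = (d)*(d + 3)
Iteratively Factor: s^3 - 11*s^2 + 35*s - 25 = (s - 5)*(s^2 - 6*s + 5) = (s - 5)^2*(s - 1)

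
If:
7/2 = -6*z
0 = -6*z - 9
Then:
No Solution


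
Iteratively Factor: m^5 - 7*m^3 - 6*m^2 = (m)*(m^4 - 7*m^2 - 6*m) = m*(m - 3)*(m^3 + 3*m^2 + 2*m) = m*(m - 3)*(m + 1)*(m^2 + 2*m) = m^2*(m - 3)*(m + 1)*(m + 2)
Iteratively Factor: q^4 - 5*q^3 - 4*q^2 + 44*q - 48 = (q - 2)*(q^3 - 3*q^2 - 10*q + 24) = (q - 4)*(q - 2)*(q^2 + q - 6) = (q - 4)*(q - 2)*(q + 3)*(q - 2)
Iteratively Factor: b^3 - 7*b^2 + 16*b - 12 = (b - 2)*(b^2 - 5*b + 6) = (b - 3)*(b - 2)*(b - 2)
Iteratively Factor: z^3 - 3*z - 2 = (z - 2)*(z^2 + 2*z + 1) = (z - 2)*(z + 1)*(z + 1)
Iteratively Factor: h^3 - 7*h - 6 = (h + 1)*(h^2 - h - 6) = (h - 3)*(h + 1)*(h + 2)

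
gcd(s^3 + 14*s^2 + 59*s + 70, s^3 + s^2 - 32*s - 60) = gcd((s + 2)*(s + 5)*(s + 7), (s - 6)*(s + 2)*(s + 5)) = s^2 + 7*s + 10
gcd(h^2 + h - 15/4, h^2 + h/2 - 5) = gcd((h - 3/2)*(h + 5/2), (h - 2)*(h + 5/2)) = h + 5/2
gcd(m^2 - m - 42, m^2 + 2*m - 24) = m + 6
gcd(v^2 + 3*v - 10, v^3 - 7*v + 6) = v - 2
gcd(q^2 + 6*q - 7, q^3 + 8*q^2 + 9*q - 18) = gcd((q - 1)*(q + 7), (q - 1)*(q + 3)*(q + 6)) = q - 1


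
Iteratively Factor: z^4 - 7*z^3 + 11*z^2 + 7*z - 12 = (z - 1)*(z^3 - 6*z^2 + 5*z + 12) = (z - 1)*(z + 1)*(z^2 - 7*z + 12) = (z - 3)*(z - 1)*(z + 1)*(z - 4)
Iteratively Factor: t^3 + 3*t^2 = (t)*(t^2 + 3*t) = t*(t + 3)*(t)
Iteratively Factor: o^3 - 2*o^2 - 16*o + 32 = (o - 4)*(o^2 + 2*o - 8) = (o - 4)*(o + 4)*(o - 2)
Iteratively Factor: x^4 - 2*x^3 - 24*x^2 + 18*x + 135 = (x - 3)*(x^3 + x^2 - 21*x - 45) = (x - 3)*(x + 3)*(x^2 - 2*x - 15) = (x - 3)*(x + 3)^2*(x - 5)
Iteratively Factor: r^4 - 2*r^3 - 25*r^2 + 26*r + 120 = (r + 4)*(r^3 - 6*r^2 - r + 30) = (r - 5)*(r + 4)*(r^2 - r - 6) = (r - 5)*(r + 2)*(r + 4)*(r - 3)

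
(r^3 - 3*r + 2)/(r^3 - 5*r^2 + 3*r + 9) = (r^3 - 3*r + 2)/(r^3 - 5*r^2 + 3*r + 9)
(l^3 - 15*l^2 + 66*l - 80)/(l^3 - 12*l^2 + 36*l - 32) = (l - 5)/(l - 2)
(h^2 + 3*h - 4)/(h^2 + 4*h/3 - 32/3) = 3*(h - 1)/(3*h - 8)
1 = 1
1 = 1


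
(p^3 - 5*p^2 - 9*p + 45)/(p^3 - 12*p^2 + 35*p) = (p^2 - 9)/(p*(p - 7))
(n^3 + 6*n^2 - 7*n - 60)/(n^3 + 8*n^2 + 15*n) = (n^2 + n - 12)/(n*(n + 3))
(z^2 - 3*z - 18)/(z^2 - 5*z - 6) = (z + 3)/(z + 1)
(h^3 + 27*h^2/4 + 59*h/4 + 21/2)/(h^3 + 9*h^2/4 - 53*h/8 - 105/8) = 2*(h + 2)/(2*h - 5)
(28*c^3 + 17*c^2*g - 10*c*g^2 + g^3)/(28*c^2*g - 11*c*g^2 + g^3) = (c + g)/g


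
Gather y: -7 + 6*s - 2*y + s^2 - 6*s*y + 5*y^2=s^2 + 6*s + 5*y^2 + y*(-6*s - 2) - 7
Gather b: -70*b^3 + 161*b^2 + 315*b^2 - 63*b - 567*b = -70*b^3 + 476*b^2 - 630*b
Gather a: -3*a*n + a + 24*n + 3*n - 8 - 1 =a*(1 - 3*n) + 27*n - 9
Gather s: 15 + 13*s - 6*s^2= -6*s^2 + 13*s + 15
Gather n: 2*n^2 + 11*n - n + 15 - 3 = 2*n^2 + 10*n + 12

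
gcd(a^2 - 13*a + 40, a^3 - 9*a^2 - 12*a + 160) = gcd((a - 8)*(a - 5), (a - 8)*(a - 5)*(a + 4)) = a^2 - 13*a + 40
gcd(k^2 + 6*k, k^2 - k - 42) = k + 6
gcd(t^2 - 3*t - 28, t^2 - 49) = t - 7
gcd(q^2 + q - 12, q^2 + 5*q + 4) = q + 4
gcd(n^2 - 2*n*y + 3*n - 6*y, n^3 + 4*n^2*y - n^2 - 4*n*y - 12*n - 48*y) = n + 3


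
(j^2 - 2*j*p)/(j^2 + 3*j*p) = (j - 2*p)/(j + 3*p)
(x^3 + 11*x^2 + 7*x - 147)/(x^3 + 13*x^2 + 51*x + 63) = (x^2 + 4*x - 21)/(x^2 + 6*x + 9)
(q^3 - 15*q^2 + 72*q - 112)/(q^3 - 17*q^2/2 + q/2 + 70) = 2*(q - 4)/(2*q + 5)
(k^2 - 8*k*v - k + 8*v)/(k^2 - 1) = (k - 8*v)/(k + 1)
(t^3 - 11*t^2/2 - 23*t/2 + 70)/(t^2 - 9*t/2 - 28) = (t^2 - 9*t + 20)/(t - 8)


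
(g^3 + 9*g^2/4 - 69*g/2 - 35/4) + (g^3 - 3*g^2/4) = 2*g^3 + 3*g^2/2 - 69*g/2 - 35/4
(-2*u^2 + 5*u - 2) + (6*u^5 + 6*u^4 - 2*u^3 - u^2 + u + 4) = 6*u^5 + 6*u^4 - 2*u^3 - 3*u^2 + 6*u + 2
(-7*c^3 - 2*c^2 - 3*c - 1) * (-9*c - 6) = 63*c^4 + 60*c^3 + 39*c^2 + 27*c + 6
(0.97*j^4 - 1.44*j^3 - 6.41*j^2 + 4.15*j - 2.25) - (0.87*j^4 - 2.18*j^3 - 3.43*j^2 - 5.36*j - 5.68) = 0.1*j^4 + 0.74*j^3 - 2.98*j^2 + 9.51*j + 3.43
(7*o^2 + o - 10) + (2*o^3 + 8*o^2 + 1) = 2*o^3 + 15*o^2 + o - 9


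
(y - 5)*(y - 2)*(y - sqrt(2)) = y^3 - 7*y^2 - sqrt(2)*y^2 + 7*sqrt(2)*y + 10*y - 10*sqrt(2)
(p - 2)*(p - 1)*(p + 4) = p^3 + p^2 - 10*p + 8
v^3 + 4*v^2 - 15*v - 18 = (v - 3)*(v + 1)*(v + 6)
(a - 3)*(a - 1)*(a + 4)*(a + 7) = a^4 + 7*a^3 - 13*a^2 - 79*a + 84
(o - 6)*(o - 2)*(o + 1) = o^3 - 7*o^2 + 4*o + 12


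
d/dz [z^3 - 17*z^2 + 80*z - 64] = 3*z^2 - 34*z + 80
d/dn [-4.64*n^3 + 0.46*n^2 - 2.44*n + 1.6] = -13.92*n^2 + 0.92*n - 2.44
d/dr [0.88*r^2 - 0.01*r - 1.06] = 1.76*r - 0.01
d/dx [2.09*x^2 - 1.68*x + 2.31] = 4.18*x - 1.68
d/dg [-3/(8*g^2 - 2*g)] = 3*(8*g - 1)/(2*g^2*(4*g - 1)^2)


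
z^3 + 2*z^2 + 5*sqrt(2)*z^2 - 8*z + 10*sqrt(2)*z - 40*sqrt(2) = (z - 2)*(z + 4)*(z + 5*sqrt(2))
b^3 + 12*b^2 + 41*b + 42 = (b + 2)*(b + 3)*(b + 7)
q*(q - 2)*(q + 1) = q^3 - q^2 - 2*q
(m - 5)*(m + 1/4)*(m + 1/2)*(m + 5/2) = m^4 - 7*m^3/4 - 57*m^2/4 - 155*m/16 - 25/16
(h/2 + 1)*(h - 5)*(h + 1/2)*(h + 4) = h^4/2 + 3*h^3/4 - 43*h^2/4 - 51*h/2 - 10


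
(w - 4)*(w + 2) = w^2 - 2*w - 8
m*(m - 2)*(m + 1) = m^3 - m^2 - 2*m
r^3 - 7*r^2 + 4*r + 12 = (r - 6)*(r - 2)*(r + 1)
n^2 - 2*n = n*(n - 2)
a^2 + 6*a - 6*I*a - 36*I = (a + 6)*(a - 6*I)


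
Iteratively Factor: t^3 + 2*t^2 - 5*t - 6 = (t + 1)*(t^2 + t - 6) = (t - 2)*(t + 1)*(t + 3)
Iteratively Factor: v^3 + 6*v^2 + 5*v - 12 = (v + 4)*(v^2 + 2*v - 3) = (v + 3)*(v + 4)*(v - 1)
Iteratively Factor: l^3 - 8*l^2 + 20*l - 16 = (l - 2)*(l^2 - 6*l + 8) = (l - 2)^2*(l - 4)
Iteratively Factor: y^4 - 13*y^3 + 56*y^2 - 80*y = (y)*(y^3 - 13*y^2 + 56*y - 80) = y*(y - 4)*(y^2 - 9*y + 20) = y*(y - 4)^2*(y - 5)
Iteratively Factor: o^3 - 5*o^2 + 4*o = (o)*(o^2 - 5*o + 4) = o*(o - 1)*(o - 4)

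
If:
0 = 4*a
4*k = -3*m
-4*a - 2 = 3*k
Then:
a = 0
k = -2/3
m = 8/9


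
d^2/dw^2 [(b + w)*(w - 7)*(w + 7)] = 2*b + 6*w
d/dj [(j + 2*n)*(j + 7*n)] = 2*j + 9*n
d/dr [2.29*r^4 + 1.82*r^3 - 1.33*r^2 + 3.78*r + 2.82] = 9.16*r^3 + 5.46*r^2 - 2.66*r + 3.78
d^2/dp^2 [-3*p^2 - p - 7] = -6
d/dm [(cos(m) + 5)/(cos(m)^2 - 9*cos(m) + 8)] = (cos(m)^2 + 10*cos(m) - 53)*sin(m)/(cos(m)^2 - 9*cos(m) + 8)^2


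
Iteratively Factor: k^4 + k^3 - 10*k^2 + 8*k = (k - 2)*(k^3 + 3*k^2 - 4*k) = (k - 2)*(k - 1)*(k^2 + 4*k) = (k - 2)*(k - 1)*(k + 4)*(k)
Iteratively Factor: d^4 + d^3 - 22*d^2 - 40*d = (d)*(d^3 + d^2 - 22*d - 40) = d*(d - 5)*(d^2 + 6*d + 8) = d*(d - 5)*(d + 4)*(d + 2)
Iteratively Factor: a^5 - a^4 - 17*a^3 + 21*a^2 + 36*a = (a - 3)*(a^4 + 2*a^3 - 11*a^2 - 12*a) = a*(a - 3)*(a^3 + 2*a^2 - 11*a - 12) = a*(a - 3)*(a + 1)*(a^2 + a - 12) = a*(a - 3)*(a + 1)*(a + 4)*(a - 3)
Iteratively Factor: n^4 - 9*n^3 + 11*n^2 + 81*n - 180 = (n - 5)*(n^3 - 4*n^2 - 9*n + 36) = (n - 5)*(n - 4)*(n^2 - 9) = (n - 5)*(n - 4)*(n - 3)*(n + 3)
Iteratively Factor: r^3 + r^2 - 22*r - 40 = (r + 4)*(r^2 - 3*r - 10) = (r + 2)*(r + 4)*(r - 5)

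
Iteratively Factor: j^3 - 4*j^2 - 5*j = (j - 5)*(j^2 + j) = j*(j - 5)*(j + 1)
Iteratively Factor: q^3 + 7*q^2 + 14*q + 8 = (q + 1)*(q^2 + 6*q + 8) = (q + 1)*(q + 2)*(q + 4)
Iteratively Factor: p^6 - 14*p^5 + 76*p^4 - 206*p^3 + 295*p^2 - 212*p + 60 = (p - 2)*(p^5 - 12*p^4 + 52*p^3 - 102*p^2 + 91*p - 30) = (p - 3)*(p - 2)*(p^4 - 9*p^3 + 25*p^2 - 27*p + 10) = (p - 3)*(p - 2)^2*(p^3 - 7*p^2 + 11*p - 5) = (p - 3)*(p - 2)^2*(p - 1)*(p^2 - 6*p + 5) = (p - 5)*(p - 3)*(p - 2)^2*(p - 1)*(p - 1)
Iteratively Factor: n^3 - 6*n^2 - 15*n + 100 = (n + 4)*(n^2 - 10*n + 25) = (n - 5)*(n + 4)*(n - 5)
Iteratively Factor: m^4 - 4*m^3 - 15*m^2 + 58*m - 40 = (m + 4)*(m^3 - 8*m^2 + 17*m - 10) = (m - 5)*(m + 4)*(m^2 - 3*m + 2) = (m - 5)*(m - 2)*(m + 4)*(m - 1)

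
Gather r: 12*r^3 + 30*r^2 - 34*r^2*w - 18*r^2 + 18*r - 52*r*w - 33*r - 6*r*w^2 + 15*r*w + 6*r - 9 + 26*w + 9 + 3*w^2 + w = 12*r^3 + r^2*(12 - 34*w) + r*(-6*w^2 - 37*w - 9) + 3*w^2 + 27*w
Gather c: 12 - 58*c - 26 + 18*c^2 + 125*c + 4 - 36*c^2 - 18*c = -18*c^2 + 49*c - 10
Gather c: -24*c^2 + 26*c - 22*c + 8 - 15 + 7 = -24*c^2 + 4*c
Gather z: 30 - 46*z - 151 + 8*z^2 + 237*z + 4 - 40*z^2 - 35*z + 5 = -32*z^2 + 156*z - 112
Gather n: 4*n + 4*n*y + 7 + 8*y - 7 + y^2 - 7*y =n*(4*y + 4) + y^2 + y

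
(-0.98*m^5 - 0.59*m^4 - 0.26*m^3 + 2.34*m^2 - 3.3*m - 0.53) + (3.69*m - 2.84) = -0.98*m^5 - 0.59*m^4 - 0.26*m^3 + 2.34*m^2 + 0.39*m - 3.37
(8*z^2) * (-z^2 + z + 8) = -8*z^4 + 8*z^3 + 64*z^2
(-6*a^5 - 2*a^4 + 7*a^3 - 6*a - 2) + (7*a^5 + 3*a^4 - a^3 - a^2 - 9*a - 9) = a^5 + a^4 + 6*a^3 - a^2 - 15*a - 11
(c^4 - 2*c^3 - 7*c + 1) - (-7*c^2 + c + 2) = c^4 - 2*c^3 + 7*c^2 - 8*c - 1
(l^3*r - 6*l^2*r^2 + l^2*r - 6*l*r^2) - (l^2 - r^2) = l^3*r - 6*l^2*r^2 + l^2*r - l^2 - 6*l*r^2 + r^2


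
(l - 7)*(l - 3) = l^2 - 10*l + 21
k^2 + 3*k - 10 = (k - 2)*(k + 5)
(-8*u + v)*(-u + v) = 8*u^2 - 9*u*v + v^2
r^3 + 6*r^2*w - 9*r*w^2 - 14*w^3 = (r - 2*w)*(r + w)*(r + 7*w)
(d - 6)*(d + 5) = d^2 - d - 30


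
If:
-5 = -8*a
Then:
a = 5/8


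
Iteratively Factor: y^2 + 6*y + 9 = (y + 3)*(y + 3)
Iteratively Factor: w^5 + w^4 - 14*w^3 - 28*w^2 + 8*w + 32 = (w - 4)*(w^4 + 5*w^3 + 6*w^2 - 4*w - 8) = (w - 4)*(w + 2)*(w^3 + 3*w^2 - 4) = (w - 4)*(w + 2)^2*(w^2 + w - 2) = (w - 4)*(w + 2)^3*(w - 1)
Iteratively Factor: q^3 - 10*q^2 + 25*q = (q - 5)*(q^2 - 5*q) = q*(q - 5)*(q - 5)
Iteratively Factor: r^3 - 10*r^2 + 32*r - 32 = (r - 4)*(r^2 - 6*r + 8) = (r - 4)^2*(r - 2)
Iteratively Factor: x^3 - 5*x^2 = (x)*(x^2 - 5*x) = x^2*(x - 5)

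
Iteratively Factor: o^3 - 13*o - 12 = (o + 1)*(o^2 - o - 12) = (o + 1)*(o + 3)*(o - 4)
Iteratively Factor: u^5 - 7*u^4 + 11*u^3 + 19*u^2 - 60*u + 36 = (u - 3)*(u^4 - 4*u^3 - u^2 + 16*u - 12) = (u - 3)*(u - 2)*(u^3 - 2*u^2 - 5*u + 6) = (u - 3)*(u - 2)*(u + 2)*(u^2 - 4*u + 3) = (u - 3)*(u - 2)*(u - 1)*(u + 2)*(u - 3)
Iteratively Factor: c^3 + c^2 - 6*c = (c)*(c^2 + c - 6) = c*(c + 3)*(c - 2)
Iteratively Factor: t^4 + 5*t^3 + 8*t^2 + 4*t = (t)*(t^3 + 5*t^2 + 8*t + 4) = t*(t + 1)*(t^2 + 4*t + 4) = t*(t + 1)*(t + 2)*(t + 2)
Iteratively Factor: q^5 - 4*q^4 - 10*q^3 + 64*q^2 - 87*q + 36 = (q + 4)*(q^4 - 8*q^3 + 22*q^2 - 24*q + 9) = (q - 3)*(q + 4)*(q^3 - 5*q^2 + 7*q - 3) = (q - 3)^2*(q + 4)*(q^2 - 2*q + 1) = (q - 3)^2*(q - 1)*(q + 4)*(q - 1)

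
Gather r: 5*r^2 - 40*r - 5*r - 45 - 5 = 5*r^2 - 45*r - 50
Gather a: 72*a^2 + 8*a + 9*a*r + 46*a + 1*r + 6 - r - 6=72*a^2 + a*(9*r + 54)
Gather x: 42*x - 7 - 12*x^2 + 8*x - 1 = -12*x^2 + 50*x - 8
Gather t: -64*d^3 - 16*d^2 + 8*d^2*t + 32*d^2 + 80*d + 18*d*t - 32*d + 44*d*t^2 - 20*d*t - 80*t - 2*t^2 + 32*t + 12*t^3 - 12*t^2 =-64*d^3 + 16*d^2 + 48*d + 12*t^3 + t^2*(44*d - 14) + t*(8*d^2 - 2*d - 48)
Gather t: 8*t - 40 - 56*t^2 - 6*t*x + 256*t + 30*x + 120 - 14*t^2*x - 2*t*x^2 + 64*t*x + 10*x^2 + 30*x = t^2*(-14*x - 56) + t*(-2*x^2 + 58*x + 264) + 10*x^2 + 60*x + 80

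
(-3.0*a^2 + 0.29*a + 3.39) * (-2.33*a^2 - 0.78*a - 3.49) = 6.99*a^4 + 1.6643*a^3 + 2.3451*a^2 - 3.6563*a - 11.8311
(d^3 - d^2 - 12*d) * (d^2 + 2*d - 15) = d^5 + d^4 - 29*d^3 - 9*d^2 + 180*d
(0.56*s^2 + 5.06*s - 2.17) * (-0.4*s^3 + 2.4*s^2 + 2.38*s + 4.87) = -0.224*s^5 - 0.68*s^4 + 14.3448*s^3 + 9.562*s^2 + 19.4776*s - 10.5679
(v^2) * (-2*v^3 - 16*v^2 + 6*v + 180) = -2*v^5 - 16*v^4 + 6*v^3 + 180*v^2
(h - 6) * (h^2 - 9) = h^3 - 6*h^2 - 9*h + 54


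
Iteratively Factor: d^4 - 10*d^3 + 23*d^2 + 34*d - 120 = (d - 5)*(d^3 - 5*d^2 - 2*d + 24) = (d - 5)*(d - 3)*(d^2 - 2*d - 8) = (d - 5)*(d - 3)*(d + 2)*(d - 4)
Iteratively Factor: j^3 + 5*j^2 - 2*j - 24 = (j - 2)*(j^2 + 7*j + 12) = (j - 2)*(j + 3)*(j + 4)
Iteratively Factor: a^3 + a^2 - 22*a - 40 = (a - 5)*(a^2 + 6*a + 8) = (a - 5)*(a + 2)*(a + 4)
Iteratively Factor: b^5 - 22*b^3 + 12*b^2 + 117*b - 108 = (b + 4)*(b^4 - 4*b^3 - 6*b^2 + 36*b - 27) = (b - 3)*(b + 4)*(b^3 - b^2 - 9*b + 9) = (b - 3)*(b + 3)*(b + 4)*(b^2 - 4*b + 3) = (b - 3)*(b - 1)*(b + 3)*(b + 4)*(b - 3)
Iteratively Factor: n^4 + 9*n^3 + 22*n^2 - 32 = (n - 1)*(n^3 + 10*n^2 + 32*n + 32) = (n - 1)*(n + 2)*(n^2 + 8*n + 16) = (n - 1)*(n + 2)*(n + 4)*(n + 4)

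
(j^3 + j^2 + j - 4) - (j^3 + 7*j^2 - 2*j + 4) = -6*j^2 + 3*j - 8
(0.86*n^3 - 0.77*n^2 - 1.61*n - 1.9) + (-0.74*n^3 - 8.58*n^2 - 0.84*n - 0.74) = 0.12*n^3 - 9.35*n^2 - 2.45*n - 2.64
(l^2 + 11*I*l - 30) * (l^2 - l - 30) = l^4 - l^3 + 11*I*l^3 - 60*l^2 - 11*I*l^2 + 30*l - 330*I*l + 900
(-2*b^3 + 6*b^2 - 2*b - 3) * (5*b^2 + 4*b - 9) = -10*b^5 + 22*b^4 + 32*b^3 - 77*b^2 + 6*b + 27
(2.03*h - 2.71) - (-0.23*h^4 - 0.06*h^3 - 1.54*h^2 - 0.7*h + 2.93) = 0.23*h^4 + 0.06*h^3 + 1.54*h^2 + 2.73*h - 5.64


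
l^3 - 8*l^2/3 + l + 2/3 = (l - 2)*(l - 1)*(l + 1/3)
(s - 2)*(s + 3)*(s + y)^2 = s^4 + 2*s^3*y + s^3 + s^2*y^2 + 2*s^2*y - 6*s^2 + s*y^2 - 12*s*y - 6*y^2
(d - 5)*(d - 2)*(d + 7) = d^3 - 39*d + 70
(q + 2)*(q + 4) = q^2 + 6*q + 8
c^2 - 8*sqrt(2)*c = c*(c - 8*sqrt(2))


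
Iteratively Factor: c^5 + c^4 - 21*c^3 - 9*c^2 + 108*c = (c + 4)*(c^4 - 3*c^3 - 9*c^2 + 27*c) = (c - 3)*(c + 4)*(c^3 - 9*c) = (c - 3)*(c + 3)*(c + 4)*(c^2 - 3*c) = (c - 3)^2*(c + 3)*(c + 4)*(c)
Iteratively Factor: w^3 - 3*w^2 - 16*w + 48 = (w - 3)*(w^2 - 16) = (w - 3)*(w + 4)*(w - 4)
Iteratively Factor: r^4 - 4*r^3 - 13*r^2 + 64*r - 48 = (r + 4)*(r^3 - 8*r^2 + 19*r - 12) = (r - 1)*(r + 4)*(r^2 - 7*r + 12) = (r - 4)*(r - 1)*(r + 4)*(r - 3)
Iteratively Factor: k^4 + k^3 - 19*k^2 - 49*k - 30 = (k + 3)*(k^3 - 2*k^2 - 13*k - 10) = (k - 5)*(k + 3)*(k^2 + 3*k + 2) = (k - 5)*(k + 2)*(k + 3)*(k + 1)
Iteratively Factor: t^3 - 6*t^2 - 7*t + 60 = (t - 4)*(t^2 - 2*t - 15) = (t - 5)*(t - 4)*(t + 3)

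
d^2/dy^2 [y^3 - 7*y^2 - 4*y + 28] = 6*y - 14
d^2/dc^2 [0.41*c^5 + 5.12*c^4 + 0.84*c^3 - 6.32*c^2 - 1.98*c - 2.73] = 8.2*c^3 + 61.44*c^2 + 5.04*c - 12.64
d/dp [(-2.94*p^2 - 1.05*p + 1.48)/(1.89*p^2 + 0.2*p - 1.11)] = (1.3965*p^2 + 0.932400000000001*p + 0.8695)/(3.5721*p^4 + 0.756*p^3 - 4.1558*p^2 - 0.444*p + 1.2321)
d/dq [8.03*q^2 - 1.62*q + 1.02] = 16.06*q - 1.62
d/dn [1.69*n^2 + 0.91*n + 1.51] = 3.38*n + 0.91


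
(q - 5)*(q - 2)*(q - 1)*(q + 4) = q^4 - 4*q^3 - 15*q^2 + 58*q - 40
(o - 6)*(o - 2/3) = o^2 - 20*o/3 + 4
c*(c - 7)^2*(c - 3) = c^4 - 17*c^3 + 91*c^2 - 147*c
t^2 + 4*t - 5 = (t - 1)*(t + 5)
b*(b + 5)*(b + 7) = b^3 + 12*b^2 + 35*b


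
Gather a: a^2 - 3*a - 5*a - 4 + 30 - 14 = a^2 - 8*a + 12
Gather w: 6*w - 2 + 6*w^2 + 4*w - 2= 6*w^2 + 10*w - 4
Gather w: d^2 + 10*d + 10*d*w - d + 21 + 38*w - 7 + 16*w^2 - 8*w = d^2 + 9*d + 16*w^2 + w*(10*d + 30) + 14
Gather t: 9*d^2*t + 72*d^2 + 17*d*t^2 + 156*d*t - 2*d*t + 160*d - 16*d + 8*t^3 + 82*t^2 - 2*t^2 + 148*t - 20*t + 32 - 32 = 72*d^2 + 144*d + 8*t^3 + t^2*(17*d + 80) + t*(9*d^2 + 154*d + 128)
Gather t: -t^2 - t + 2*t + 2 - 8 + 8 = -t^2 + t + 2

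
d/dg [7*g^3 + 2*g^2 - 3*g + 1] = 21*g^2 + 4*g - 3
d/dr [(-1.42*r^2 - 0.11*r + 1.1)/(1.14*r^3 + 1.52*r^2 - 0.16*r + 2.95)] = (1.6188*r^4 + 0.2508*r^3 - 3.3676*r^2 - 11.722*r - 0.1485)/(1.2996*r^6 + 3.4656*r^5 + 1.9456*r^4 + 6.2396*r^3 + 8.9936*r^2 - 0.944*r + 8.7025)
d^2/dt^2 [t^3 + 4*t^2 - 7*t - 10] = 6*t + 8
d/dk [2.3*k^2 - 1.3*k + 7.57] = 4.6*k - 1.3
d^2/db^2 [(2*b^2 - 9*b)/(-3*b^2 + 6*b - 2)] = 2*(45*b^3 + 36*b^2 - 162*b + 100)/(27*b^6 - 162*b^5 + 378*b^4 - 432*b^3 + 252*b^2 - 72*b + 8)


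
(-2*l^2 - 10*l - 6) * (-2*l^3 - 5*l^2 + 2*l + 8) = 4*l^5 + 30*l^4 + 58*l^3 - 6*l^2 - 92*l - 48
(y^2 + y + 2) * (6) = 6*y^2 + 6*y + 12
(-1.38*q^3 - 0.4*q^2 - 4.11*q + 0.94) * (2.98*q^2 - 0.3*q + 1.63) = -4.1124*q^5 - 0.778*q^4 - 14.3772*q^3 + 3.3822*q^2 - 6.9813*q + 1.5322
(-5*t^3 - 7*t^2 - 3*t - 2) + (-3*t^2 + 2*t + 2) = -5*t^3 - 10*t^2 - t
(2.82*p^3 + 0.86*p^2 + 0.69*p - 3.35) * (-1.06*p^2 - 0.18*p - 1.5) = -2.9892*p^5 - 1.4192*p^4 - 5.1162*p^3 + 2.1368*p^2 - 0.432*p + 5.025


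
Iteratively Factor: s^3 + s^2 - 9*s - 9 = (s + 3)*(s^2 - 2*s - 3) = (s + 1)*(s + 3)*(s - 3)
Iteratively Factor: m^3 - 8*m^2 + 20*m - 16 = (m - 2)*(m^2 - 6*m + 8) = (m - 2)^2*(m - 4)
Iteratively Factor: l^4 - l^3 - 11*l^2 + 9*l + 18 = (l + 1)*(l^3 - 2*l^2 - 9*l + 18) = (l + 1)*(l + 3)*(l^2 - 5*l + 6) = (l - 2)*(l + 1)*(l + 3)*(l - 3)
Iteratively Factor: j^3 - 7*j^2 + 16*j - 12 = (j - 2)*(j^2 - 5*j + 6) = (j - 2)^2*(j - 3)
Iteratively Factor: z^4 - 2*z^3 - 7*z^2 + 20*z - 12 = (z - 1)*(z^3 - z^2 - 8*z + 12) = (z - 2)*(z - 1)*(z^2 + z - 6) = (z - 2)*(z - 1)*(z + 3)*(z - 2)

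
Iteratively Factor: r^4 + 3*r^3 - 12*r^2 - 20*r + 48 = (r + 4)*(r^3 - r^2 - 8*r + 12) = (r - 2)*(r + 4)*(r^2 + r - 6) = (r - 2)*(r + 3)*(r + 4)*(r - 2)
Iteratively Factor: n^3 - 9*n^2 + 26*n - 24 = (n - 4)*(n^2 - 5*n + 6) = (n - 4)*(n - 2)*(n - 3)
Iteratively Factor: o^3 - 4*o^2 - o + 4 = (o - 4)*(o^2 - 1) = (o - 4)*(o - 1)*(o + 1)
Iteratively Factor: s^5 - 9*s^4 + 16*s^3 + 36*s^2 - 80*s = (s - 4)*(s^4 - 5*s^3 - 4*s^2 + 20*s) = (s - 4)*(s - 2)*(s^3 - 3*s^2 - 10*s) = (s - 5)*(s - 4)*(s - 2)*(s^2 + 2*s) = s*(s - 5)*(s - 4)*(s - 2)*(s + 2)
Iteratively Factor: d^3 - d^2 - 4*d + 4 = (d + 2)*(d^2 - 3*d + 2) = (d - 2)*(d + 2)*(d - 1)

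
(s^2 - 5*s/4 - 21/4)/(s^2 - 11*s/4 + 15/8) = 2*(4*s^2 - 5*s - 21)/(8*s^2 - 22*s + 15)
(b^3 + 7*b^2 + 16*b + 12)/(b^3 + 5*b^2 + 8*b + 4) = (b + 3)/(b + 1)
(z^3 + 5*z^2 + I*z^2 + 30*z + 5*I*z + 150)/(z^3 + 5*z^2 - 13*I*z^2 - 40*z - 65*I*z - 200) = (z + 6*I)/(z - 8*I)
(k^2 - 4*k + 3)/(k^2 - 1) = (k - 3)/(k + 1)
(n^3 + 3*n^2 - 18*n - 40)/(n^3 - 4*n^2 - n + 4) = (n^2 + 7*n + 10)/(n^2 - 1)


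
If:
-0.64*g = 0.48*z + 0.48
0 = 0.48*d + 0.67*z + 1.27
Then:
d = -1.39583333333333*z - 2.64583333333333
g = -0.75*z - 0.75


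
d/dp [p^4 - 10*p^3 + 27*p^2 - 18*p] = 4*p^3 - 30*p^2 + 54*p - 18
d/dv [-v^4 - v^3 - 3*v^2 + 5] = v*(-4*v^2 - 3*v - 6)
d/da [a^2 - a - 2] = 2*a - 1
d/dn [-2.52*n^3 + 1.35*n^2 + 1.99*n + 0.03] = -7.56*n^2 + 2.7*n + 1.99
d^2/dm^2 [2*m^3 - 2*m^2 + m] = 12*m - 4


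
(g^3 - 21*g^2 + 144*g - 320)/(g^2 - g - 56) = (g^2 - 13*g + 40)/(g + 7)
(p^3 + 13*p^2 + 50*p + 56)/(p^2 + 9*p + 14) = p + 4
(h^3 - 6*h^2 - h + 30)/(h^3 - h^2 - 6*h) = (h - 5)/h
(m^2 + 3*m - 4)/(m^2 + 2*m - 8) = (m - 1)/(m - 2)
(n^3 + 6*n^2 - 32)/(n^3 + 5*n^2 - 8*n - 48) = (n - 2)/(n - 3)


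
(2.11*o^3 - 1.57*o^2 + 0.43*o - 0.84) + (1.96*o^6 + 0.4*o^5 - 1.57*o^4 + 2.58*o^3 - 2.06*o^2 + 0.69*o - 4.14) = 1.96*o^6 + 0.4*o^5 - 1.57*o^4 + 4.69*o^3 - 3.63*o^2 + 1.12*o - 4.98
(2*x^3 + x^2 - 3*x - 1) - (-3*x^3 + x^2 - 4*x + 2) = 5*x^3 + x - 3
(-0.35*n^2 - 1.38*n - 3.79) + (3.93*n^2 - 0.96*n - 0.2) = 3.58*n^2 - 2.34*n - 3.99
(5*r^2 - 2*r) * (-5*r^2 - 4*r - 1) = -25*r^4 - 10*r^3 + 3*r^2 + 2*r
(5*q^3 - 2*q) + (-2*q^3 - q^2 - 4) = 3*q^3 - q^2 - 2*q - 4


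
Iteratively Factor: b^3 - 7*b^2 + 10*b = (b - 2)*(b^2 - 5*b) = (b - 5)*(b - 2)*(b)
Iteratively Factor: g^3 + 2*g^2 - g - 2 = (g - 1)*(g^2 + 3*g + 2) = (g - 1)*(g + 1)*(g + 2)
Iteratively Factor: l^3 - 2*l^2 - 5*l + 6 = (l + 2)*(l^2 - 4*l + 3) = (l - 1)*(l + 2)*(l - 3)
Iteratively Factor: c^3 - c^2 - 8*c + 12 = (c + 3)*(c^2 - 4*c + 4) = (c - 2)*(c + 3)*(c - 2)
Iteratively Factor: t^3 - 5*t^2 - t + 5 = (t + 1)*(t^2 - 6*t + 5) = (t - 5)*(t + 1)*(t - 1)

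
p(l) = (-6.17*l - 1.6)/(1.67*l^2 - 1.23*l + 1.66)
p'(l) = (1.23 - 3.34*l)*(-6.17*l - 1.6)/(1.67*l^2 - 1.23*l + 1.66)^2 - 6.17/(1.67*l^2 - 1.23*l + 1.66)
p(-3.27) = 0.79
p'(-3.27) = 0.15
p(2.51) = -1.88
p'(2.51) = 0.80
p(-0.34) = 0.22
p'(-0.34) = -2.49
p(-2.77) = 0.87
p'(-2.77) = 0.16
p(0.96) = -3.73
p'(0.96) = 0.59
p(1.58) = -2.92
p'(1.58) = 1.45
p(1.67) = -2.79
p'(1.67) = 1.40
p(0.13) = -1.57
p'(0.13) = -4.86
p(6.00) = -0.71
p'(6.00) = 0.13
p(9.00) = -0.45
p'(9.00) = 0.05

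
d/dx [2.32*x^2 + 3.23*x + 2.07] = 4.64*x + 3.23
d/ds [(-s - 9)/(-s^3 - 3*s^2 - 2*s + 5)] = (s^3 + 3*s^2 + 2*s - (s + 9)*(3*s^2 + 6*s + 2) - 5)/(s^3 + 3*s^2 + 2*s - 5)^2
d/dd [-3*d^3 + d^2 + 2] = d*(2 - 9*d)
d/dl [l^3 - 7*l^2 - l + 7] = 3*l^2 - 14*l - 1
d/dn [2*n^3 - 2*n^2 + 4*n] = 6*n^2 - 4*n + 4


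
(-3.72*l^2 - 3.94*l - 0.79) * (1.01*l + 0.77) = -3.7572*l^3 - 6.8438*l^2 - 3.8317*l - 0.6083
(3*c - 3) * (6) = 18*c - 18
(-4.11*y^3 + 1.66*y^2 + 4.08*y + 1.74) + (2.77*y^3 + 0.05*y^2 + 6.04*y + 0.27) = -1.34*y^3 + 1.71*y^2 + 10.12*y + 2.01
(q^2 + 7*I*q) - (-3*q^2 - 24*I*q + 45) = 4*q^2 + 31*I*q - 45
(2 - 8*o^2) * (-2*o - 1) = 16*o^3 + 8*o^2 - 4*o - 2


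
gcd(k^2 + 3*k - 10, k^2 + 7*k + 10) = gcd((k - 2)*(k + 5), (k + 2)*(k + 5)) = k + 5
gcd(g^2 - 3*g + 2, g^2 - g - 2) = g - 2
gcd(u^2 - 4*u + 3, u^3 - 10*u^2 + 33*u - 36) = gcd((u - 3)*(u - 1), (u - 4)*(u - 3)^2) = u - 3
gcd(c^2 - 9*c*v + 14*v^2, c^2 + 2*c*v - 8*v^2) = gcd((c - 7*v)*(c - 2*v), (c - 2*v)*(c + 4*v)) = -c + 2*v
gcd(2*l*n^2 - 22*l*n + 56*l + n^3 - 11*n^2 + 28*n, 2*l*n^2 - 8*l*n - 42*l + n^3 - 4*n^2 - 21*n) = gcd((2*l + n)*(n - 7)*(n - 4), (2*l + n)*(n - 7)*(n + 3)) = 2*l*n - 14*l + n^2 - 7*n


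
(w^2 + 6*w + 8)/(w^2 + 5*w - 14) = (w^2 + 6*w + 8)/(w^2 + 5*w - 14)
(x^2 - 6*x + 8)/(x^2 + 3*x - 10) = (x - 4)/(x + 5)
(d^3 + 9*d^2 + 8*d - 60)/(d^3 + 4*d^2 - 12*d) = (d + 5)/d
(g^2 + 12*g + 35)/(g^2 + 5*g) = (g + 7)/g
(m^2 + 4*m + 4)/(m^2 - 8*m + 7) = (m^2 + 4*m + 4)/(m^2 - 8*m + 7)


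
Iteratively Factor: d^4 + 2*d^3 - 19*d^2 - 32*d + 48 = (d + 4)*(d^3 - 2*d^2 - 11*d + 12) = (d + 3)*(d + 4)*(d^2 - 5*d + 4) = (d - 4)*(d + 3)*(d + 4)*(d - 1)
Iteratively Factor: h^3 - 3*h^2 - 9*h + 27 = (h - 3)*(h^2 - 9) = (h - 3)^2*(h + 3)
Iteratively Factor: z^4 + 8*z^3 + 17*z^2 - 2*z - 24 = (z + 2)*(z^3 + 6*z^2 + 5*z - 12) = (z + 2)*(z + 3)*(z^2 + 3*z - 4) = (z + 2)*(z + 3)*(z + 4)*(z - 1)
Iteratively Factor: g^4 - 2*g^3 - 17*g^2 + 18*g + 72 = (g - 3)*(g^3 + g^2 - 14*g - 24) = (g - 3)*(g + 2)*(g^2 - g - 12) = (g - 4)*(g - 3)*(g + 2)*(g + 3)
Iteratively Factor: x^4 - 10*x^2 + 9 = (x - 1)*(x^3 + x^2 - 9*x - 9) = (x - 3)*(x - 1)*(x^2 + 4*x + 3) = (x - 3)*(x - 1)*(x + 3)*(x + 1)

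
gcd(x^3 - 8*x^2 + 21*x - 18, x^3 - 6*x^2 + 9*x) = x^2 - 6*x + 9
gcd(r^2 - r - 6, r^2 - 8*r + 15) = r - 3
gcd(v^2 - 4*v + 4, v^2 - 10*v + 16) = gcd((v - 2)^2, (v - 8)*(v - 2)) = v - 2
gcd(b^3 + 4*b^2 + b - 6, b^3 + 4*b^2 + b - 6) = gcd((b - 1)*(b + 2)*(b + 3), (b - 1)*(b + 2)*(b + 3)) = b^3 + 4*b^2 + b - 6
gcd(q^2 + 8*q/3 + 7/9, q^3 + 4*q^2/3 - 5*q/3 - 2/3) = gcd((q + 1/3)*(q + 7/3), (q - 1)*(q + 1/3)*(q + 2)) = q + 1/3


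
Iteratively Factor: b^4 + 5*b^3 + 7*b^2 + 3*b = (b)*(b^3 + 5*b^2 + 7*b + 3) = b*(b + 1)*(b^2 + 4*b + 3) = b*(b + 1)*(b + 3)*(b + 1)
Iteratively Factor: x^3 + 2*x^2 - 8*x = (x)*(x^2 + 2*x - 8) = x*(x - 2)*(x + 4)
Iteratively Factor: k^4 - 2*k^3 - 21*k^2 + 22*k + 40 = (k - 2)*(k^3 - 21*k - 20) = (k - 2)*(k + 1)*(k^2 - k - 20) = (k - 2)*(k + 1)*(k + 4)*(k - 5)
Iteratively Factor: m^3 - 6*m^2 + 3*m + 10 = (m - 5)*(m^2 - m - 2) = (m - 5)*(m + 1)*(m - 2)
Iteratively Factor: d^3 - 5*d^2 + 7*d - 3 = (d - 1)*(d^2 - 4*d + 3) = (d - 3)*(d - 1)*(d - 1)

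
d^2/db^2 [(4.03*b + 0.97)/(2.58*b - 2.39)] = 62.612988/(2.58*b - 2.39)^3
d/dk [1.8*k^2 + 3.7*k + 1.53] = 3.6*k + 3.7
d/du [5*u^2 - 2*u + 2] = 10*u - 2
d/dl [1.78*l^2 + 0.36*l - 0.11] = 3.56*l + 0.36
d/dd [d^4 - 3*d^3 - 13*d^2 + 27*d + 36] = 4*d^3 - 9*d^2 - 26*d + 27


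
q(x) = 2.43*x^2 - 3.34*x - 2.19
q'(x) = 4.86*x - 3.34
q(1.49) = -1.77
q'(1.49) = 3.90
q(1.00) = -3.10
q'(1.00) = 1.52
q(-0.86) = 2.48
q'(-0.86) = -7.52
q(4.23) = 27.16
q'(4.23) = 17.22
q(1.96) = 0.60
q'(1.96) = 6.19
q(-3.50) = 39.27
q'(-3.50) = -20.35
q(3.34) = 13.76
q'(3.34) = 12.89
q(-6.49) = 121.84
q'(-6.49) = -34.88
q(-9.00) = 224.70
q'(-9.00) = -47.08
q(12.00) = 307.65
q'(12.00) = 54.98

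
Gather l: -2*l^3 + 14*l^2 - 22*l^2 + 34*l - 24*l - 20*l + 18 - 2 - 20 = -2*l^3 - 8*l^2 - 10*l - 4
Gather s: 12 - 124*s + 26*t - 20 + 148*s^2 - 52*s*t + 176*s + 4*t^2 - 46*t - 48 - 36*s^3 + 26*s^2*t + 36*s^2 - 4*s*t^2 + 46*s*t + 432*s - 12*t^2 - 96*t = -36*s^3 + s^2*(26*t + 184) + s*(-4*t^2 - 6*t + 484) - 8*t^2 - 116*t - 56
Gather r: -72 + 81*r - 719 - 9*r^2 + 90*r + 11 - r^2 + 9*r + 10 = -10*r^2 + 180*r - 770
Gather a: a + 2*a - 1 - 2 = 3*a - 3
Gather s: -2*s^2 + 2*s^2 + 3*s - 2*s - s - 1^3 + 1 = 0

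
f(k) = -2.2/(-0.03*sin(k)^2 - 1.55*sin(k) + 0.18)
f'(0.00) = -105.25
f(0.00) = -12.22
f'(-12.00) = -6.74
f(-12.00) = 3.33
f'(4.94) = -0.27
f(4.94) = -1.32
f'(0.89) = -2.03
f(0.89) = 2.11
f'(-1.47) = -0.12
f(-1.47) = -1.30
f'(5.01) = -0.36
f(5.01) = -1.35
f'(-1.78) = 0.25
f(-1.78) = -1.32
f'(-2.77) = 5.74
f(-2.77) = -2.98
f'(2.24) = 1.96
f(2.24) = 2.09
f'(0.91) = -1.91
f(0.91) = 2.07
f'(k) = -2.2*(0.06*sin(k)*cos(k) + 1.55*cos(k))/(-0.03*sin(k)^2 - 1.55*sin(k) + 0.18)^2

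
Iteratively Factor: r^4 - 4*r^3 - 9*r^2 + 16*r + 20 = (r - 2)*(r^3 - 2*r^2 - 13*r - 10) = (r - 2)*(r + 2)*(r^2 - 4*r - 5) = (r - 2)*(r + 1)*(r + 2)*(r - 5)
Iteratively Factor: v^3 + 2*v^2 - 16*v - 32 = (v - 4)*(v^2 + 6*v + 8) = (v - 4)*(v + 2)*(v + 4)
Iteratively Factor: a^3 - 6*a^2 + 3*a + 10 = (a - 5)*(a^2 - a - 2) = (a - 5)*(a + 1)*(a - 2)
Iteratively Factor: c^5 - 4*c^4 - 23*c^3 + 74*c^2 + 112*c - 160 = (c + 4)*(c^4 - 8*c^3 + 9*c^2 + 38*c - 40) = (c - 4)*(c + 4)*(c^3 - 4*c^2 - 7*c + 10) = (c - 5)*(c - 4)*(c + 4)*(c^2 + c - 2) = (c - 5)*(c - 4)*(c - 1)*(c + 4)*(c + 2)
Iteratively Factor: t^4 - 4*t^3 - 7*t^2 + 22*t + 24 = (t - 3)*(t^3 - t^2 - 10*t - 8) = (t - 3)*(t + 2)*(t^2 - 3*t - 4) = (t - 4)*(t - 3)*(t + 2)*(t + 1)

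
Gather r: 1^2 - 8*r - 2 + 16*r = 8*r - 1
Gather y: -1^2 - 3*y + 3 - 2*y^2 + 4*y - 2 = -2*y^2 + y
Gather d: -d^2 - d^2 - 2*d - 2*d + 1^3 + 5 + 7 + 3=-2*d^2 - 4*d + 16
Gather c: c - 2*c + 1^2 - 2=-c - 1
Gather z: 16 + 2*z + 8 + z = 3*z + 24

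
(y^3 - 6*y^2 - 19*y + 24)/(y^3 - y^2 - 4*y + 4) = (y^2 - 5*y - 24)/(y^2 - 4)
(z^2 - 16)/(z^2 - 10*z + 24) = (z + 4)/(z - 6)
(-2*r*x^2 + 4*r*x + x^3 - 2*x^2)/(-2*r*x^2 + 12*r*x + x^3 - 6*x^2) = (x - 2)/(x - 6)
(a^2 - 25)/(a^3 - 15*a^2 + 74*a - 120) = (a + 5)/(a^2 - 10*a + 24)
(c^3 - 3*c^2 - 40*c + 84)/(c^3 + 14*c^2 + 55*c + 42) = (c^2 - 9*c + 14)/(c^2 + 8*c + 7)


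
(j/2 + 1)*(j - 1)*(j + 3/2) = j^3/2 + 5*j^2/4 - j/4 - 3/2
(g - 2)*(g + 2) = g^2 - 4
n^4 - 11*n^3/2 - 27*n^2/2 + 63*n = n*(n - 6)*(n - 3)*(n + 7/2)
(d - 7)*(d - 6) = d^2 - 13*d + 42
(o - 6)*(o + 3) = o^2 - 3*o - 18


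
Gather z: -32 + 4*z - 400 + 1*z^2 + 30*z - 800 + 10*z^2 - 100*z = 11*z^2 - 66*z - 1232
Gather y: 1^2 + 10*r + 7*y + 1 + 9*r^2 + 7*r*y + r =9*r^2 + 11*r + y*(7*r + 7) + 2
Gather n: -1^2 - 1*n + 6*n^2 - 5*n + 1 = 6*n^2 - 6*n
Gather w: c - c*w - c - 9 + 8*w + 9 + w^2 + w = w^2 + w*(9 - c)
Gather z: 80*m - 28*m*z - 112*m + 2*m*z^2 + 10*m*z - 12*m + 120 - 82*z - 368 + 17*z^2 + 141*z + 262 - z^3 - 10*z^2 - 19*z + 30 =-44*m - z^3 + z^2*(2*m + 7) + z*(40 - 18*m) + 44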